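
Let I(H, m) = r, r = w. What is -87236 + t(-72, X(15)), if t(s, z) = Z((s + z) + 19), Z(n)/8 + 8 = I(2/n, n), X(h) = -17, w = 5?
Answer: -87260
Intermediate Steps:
r = 5
I(H, m) = 5
Z(n) = -24 (Z(n) = -64 + 8*5 = -64 + 40 = -24)
t(s, z) = -24
-87236 + t(-72, X(15)) = -87236 - 24 = -87260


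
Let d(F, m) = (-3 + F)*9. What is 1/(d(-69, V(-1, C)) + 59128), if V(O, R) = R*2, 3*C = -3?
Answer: 1/58480 ≈ 1.7100e-5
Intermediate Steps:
C = -1 (C = (⅓)*(-3) = -1)
V(O, R) = 2*R
d(F, m) = -27 + 9*F
1/(d(-69, V(-1, C)) + 59128) = 1/((-27 + 9*(-69)) + 59128) = 1/((-27 - 621) + 59128) = 1/(-648 + 59128) = 1/58480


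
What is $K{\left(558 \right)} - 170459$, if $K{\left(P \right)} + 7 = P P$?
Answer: $140898$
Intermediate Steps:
$K{\left(P \right)} = -7 + P^{2}$ ($K{\left(P \right)} = -7 + P P = -7 + P^{2}$)
$K{\left(558 \right)} - 170459 = \left(-7 + 558^{2}\right) - 170459 = \left(-7 + 311364\right) - 170459 = 311357 - 170459 = 140898$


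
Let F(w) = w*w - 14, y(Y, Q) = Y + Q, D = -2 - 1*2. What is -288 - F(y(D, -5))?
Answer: -355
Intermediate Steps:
D = -4 (D = -2 - 2 = -4)
y(Y, Q) = Q + Y
F(w) = -14 + w² (F(w) = w² - 14 = -14 + w²)
-288 - F(y(D, -5)) = -288 - (-14 + (-5 - 4)²) = -288 - (-14 + (-9)²) = -288 - (-14 + 81) = -288 - 1*67 = -288 - 67 = -355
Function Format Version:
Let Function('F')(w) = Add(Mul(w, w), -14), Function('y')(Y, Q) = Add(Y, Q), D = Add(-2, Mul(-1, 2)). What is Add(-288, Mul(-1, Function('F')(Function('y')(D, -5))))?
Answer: -355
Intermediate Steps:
D = -4 (D = Add(-2, -2) = -4)
Function('y')(Y, Q) = Add(Q, Y)
Function('F')(w) = Add(-14, Pow(w, 2)) (Function('F')(w) = Add(Pow(w, 2), -14) = Add(-14, Pow(w, 2)))
Add(-288, Mul(-1, Function('F')(Function('y')(D, -5)))) = Add(-288, Mul(-1, Add(-14, Pow(Add(-5, -4), 2)))) = Add(-288, Mul(-1, Add(-14, Pow(-9, 2)))) = Add(-288, Mul(-1, Add(-14, 81))) = Add(-288, Mul(-1, 67)) = Add(-288, -67) = -355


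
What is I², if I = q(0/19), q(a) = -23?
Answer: 529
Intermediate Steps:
I = -23
I² = (-23)² = 529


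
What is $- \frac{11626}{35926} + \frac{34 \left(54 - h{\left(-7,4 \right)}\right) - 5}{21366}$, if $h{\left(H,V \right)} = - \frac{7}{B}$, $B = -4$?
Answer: $- \frac{61586069}{255864972} \approx -0.2407$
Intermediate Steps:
$h{\left(H,V \right)} = \frac{7}{4}$ ($h{\left(H,V \right)} = - \frac{7}{-4} = \left(-7\right) \left(- \frac{1}{4}\right) = \frac{7}{4}$)
$- \frac{11626}{35926} + \frac{34 \left(54 - h{\left(-7,4 \right)}\right) - 5}{21366} = - \frac{11626}{35926} + \frac{34 \left(54 - \frac{7}{4}\right) - 5}{21366} = \left(-11626\right) \frac{1}{35926} + \left(34 \left(54 - \frac{7}{4}\right) - 5\right) \frac{1}{21366} = - \frac{5813}{17963} + \left(34 \cdot \frac{209}{4} - 5\right) \frac{1}{21366} = - \frac{5813}{17963} + \left(\frac{3553}{2} - 5\right) \frac{1}{21366} = - \frac{5813}{17963} + \frac{3543}{2} \cdot \frac{1}{21366} = - \frac{5813}{17963} + \frac{1181}{14244} = - \frac{61586069}{255864972}$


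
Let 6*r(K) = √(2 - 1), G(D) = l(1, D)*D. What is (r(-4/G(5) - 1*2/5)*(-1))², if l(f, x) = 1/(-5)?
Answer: 1/36 ≈ 0.027778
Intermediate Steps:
l(f, x) = -⅕
G(D) = -D/5
r(K) = ⅙ (r(K) = √(2 - 1)/6 = √1/6 = (⅙)*1 = ⅙)
(r(-4/G(5) - 1*2/5)*(-1))² = ((⅙)*(-1))² = (-⅙)² = 1/36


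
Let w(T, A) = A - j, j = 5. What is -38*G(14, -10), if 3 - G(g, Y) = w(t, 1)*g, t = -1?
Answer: -2242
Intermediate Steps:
w(T, A) = -5 + A (w(T, A) = A - 1*5 = A - 5 = -5 + A)
G(g, Y) = 3 + 4*g (G(g, Y) = 3 - (-5 + 1)*g = 3 - (-4)*g = 3 + 4*g)
-38*G(14, -10) = -38*(3 + 4*14) = -38*(3 + 56) = -38*59 = -2242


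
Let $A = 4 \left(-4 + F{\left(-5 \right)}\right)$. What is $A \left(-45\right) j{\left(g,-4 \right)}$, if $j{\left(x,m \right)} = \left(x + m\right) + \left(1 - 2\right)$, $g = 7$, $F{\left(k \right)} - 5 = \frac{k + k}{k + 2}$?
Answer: $-1560$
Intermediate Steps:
$F{\left(k \right)} = 5 + \frac{2 k}{2 + k}$ ($F{\left(k \right)} = 5 + \frac{k + k}{k + 2} = 5 + \frac{2 k}{2 + k}$)
$j{\left(x,m \right)} = -1 + m + x$ ($j{\left(x,m \right)} = \left(m + x\right) - 1 = -1 + m + x$)
$A = \frac{52}{3}$ ($A = 4 \left(-4 + \frac{10 + 7 \left(-5\right)}{2 - 5}\right) = 4 \left(-4 + \frac{10 - 35}{-3}\right) = 4 \left(-4 - - \frac{25}{3}\right) = 4 \left(-4 + \frac{25}{3}\right) = 4 \cdot \frac{13}{3} = \frac{52}{3} \approx 17.333$)
$A \left(-45\right) j{\left(g,-4 \right)} = \frac{52}{3} \left(-45\right) \left(-1 - 4 + 7\right) = \left(-780\right) 2 = -1560$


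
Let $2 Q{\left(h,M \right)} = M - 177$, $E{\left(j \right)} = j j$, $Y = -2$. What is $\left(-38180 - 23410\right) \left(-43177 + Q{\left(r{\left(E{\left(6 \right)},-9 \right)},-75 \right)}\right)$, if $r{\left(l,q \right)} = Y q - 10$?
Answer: $2667031770$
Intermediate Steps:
$E{\left(j \right)} = j^{2}$
$r{\left(l,q \right)} = -10 - 2 q$ ($r{\left(l,q \right)} = - 2 q - 10 = -10 - 2 q$)
$Q{\left(h,M \right)} = - \frac{177}{2} + \frac{M}{2}$ ($Q{\left(h,M \right)} = \frac{M - 177}{2} = \frac{-177 + M}{2} = - \frac{177}{2} + \frac{M}{2}$)
$\left(-38180 - 23410\right) \left(-43177 + Q{\left(r{\left(E{\left(6 \right)},-9 \right)},-75 \right)}\right) = \left(-38180 - 23410\right) \left(-43177 + \left(- \frac{177}{2} + \frac{1}{2} \left(-75\right)\right)\right) = - 61590 \left(-43177 - 126\right) = \left(-61590\right) \left(-43303\right) = 2667031770$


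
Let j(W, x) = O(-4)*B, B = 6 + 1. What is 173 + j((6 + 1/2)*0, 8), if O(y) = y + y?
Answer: 117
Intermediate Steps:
O(y) = 2*y
B = 7
j(W, x) = -56 (j(W, x) = (2*(-4))*7 = -8*7 = -56)
173 + j((6 + 1/2)*0, 8) = 173 - 56 = 117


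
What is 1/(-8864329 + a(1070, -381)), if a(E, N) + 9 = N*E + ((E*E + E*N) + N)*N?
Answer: -1/290011477 ≈ -3.4481e-9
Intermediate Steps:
a(E, N) = -9 + E*N + N*(N + E² + E*N) (a(E, N) = -9 + (N*E + ((E*E + E*N) + N)*N) = -9 + (E*N + ((E² + E*N) + N)*N) = -9 + (E*N + (N + E² + E*N)*N) = -9 + (E*N + N*(N + E² + E*N)) = -9 + E*N + N*(N + E² + E*N))
1/(-8864329 + a(1070, -381)) = 1/(-8864329 + (-9 + (-381)² + 1070*(-381) + 1070*(-381)² - 381*1070²)) = 1/(-8864329 + (-9 + 145161 - 407670 + 1070*145161 - 381*1144900)) = 1/(-8864329 + (-9 + 145161 - 407670 + 155322270 - 436206900)) = 1/(-8864329 - 281147148) = 1/(-290011477) = -1/290011477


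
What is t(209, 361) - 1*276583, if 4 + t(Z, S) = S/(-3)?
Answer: -830122/3 ≈ -2.7671e+5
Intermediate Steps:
t(Z, S) = -4 - S/3 (t(Z, S) = -4 + S/(-3) = -4 + S*(-⅓) = -4 - S/3)
t(209, 361) - 1*276583 = (-4 - ⅓*361) - 1*276583 = (-4 - 361/3) - 276583 = -373/3 - 276583 = -830122/3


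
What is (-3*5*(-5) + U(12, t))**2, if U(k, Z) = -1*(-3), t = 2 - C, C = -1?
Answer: 6084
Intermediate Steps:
t = 3 (t = 2 - 1*(-1) = 2 + 1 = 3)
U(k, Z) = 3
(-3*5*(-5) + U(12, t))**2 = (-3*5*(-5) + 3)**2 = (-15*(-5) + 3)**2 = (75 + 3)**2 = 78**2 = 6084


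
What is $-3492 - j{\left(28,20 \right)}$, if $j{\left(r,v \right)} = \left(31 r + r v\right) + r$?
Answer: $-4948$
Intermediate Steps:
$j{\left(r,v \right)} = 32 r + r v$
$-3492 - j{\left(28,20 \right)} = -3492 - 28 \left(32 + 20\right) = -3492 - 28 \cdot 52 = -3492 - 1456 = -4948$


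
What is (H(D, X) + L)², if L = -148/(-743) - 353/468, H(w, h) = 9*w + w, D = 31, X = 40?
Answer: 11578066662030625/120911980176 ≈ 95756.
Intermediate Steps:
H(w, h) = 10*w
L = -193015/347724 (L = -148*(-1/743) - 353*1/468 = 148/743 - 353/468 = -193015/347724 ≈ -0.55508)
(H(D, X) + L)² = (10*31 - 193015/347724)² = (310 - 193015/347724)² = (107601425/347724)² = 11578066662030625/120911980176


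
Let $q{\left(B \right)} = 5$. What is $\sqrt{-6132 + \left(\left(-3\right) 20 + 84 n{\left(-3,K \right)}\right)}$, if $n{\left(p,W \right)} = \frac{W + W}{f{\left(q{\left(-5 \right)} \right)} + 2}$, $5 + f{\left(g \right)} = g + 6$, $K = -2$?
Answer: $i \sqrt{6234} \approx 78.956 i$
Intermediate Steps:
$f{\left(g \right)} = 1 + g$ ($f{\left(g \right)} = -5 + \left(g + 6\right) = -5 + \left(6 + g\right) = 1 + g$)
$n{\left(p,W \right)} = \frac{W}{4}$ ($n{\left(p,W \right)} = \frac{W + W}{\left(1 + 5\right) + 2} = \frac{2 W}{6 + 2} = \frac{2 W}{8} = 2 W \frac{1}{8} = \frac{W}{4}$)
$\sqrt{-6132 + \left(\left(-3\right) 20 + 84 n{\left(-3,K \right)}\right)} = \sqrt{-6132 + \left(\left(-3\right) 20 + 84 \cdot \frac{1}{4} \left(-2\right)\right)} = \sqrt{-6132 + \left(-60 + 84 \left(- \frac{1}{2}\right)\right)} = \sqrt{-6132 - 102} = \sqrt{-6234} = i \sqrt{6234}$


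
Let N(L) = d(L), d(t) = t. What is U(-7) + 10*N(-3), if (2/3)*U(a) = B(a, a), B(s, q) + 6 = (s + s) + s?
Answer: -141/2 ≈ -70.500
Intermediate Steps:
N(L) = L
B(s, q) = -6 + 3*s (B(s, q) = -6 + ((s + s) + s) = -6 + (2*s + s) = -6 + 3*s)
U(a) = -9 + 9*a/2 (U(a) = 3*(-6 + 3*a)/2 = -9 + 9*a/2)
U(-7) + 10*N(-3) = (-9 + (9/2)*(-7)) + 10*(-3) = (-9 - 63/2) - 30 = -81/2 - 30 = -141/2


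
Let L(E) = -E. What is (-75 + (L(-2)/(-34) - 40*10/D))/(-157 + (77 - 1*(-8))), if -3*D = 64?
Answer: 3829/4896 ≈ 0.78207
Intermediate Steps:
D = -64/3 (D = -⅓*64 = -64/3 ≈ -21.333)
(-75 + (L(-2)/(-34) - 40*10/D))/(-157 + (77 - 1*(-8))) = (-75 + (-1*(-2)/(-34) - 40/((-64/3/10))))/(-157 + (77 - 1*(-8))) = (-75 + (2*(-1/34) - 40/((-64/3*⅒))))/(-157 + (77 + 8)) = (-75 + (-1/17 - 40/(-32/15)))/(-157 + 85) = (-75 + (-1/17 - 40*(-15/32)))/(-72) = -(-75 + (-1/17 + 75/4))/72 = -(-75 + 1271/68)/72 = -1/72*(-3829/68) = 3829/4896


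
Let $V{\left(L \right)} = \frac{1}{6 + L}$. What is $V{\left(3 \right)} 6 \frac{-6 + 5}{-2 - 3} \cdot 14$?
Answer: $\frac{28}{15} \approx 1.8667$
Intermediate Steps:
$V{\left(3 \right)} 6 \frac{-6 + 5}{-2 - 3} \cdot 14 = \frac{6 \frac{-6 + 5}{-2 - 3} \cdot 14}{6 + 3} = \frac{6 \left(- \frac{1}{-5}\right) 14}{9} = \frac{6 \left(\left(-1\right) \left(- \frac{1}{5}\right)\right) 14}{9} = \frac{6 \cdot \frac{1}{5} \cdot 14}{9} = \frac{\frac{6}{5} \cdot 14}{9} = \frac{1}{9} \cdot \frac{84}{5} = \frac{28}{15}$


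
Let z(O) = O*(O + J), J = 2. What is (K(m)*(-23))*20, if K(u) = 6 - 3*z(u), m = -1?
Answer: -4140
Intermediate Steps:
z(O) = O*(2 + O) (z(O) = O*(O + 2) = O*(2 + O))
K(u) = 6 - 3*u*(2 + u)
(K(m)*(-23))*20 = ((6 - 3*(-1)*(2 - 1))*(-23))*20 = ((6 - 3*(-1)*1)*(-23))*20 = ((6 + 3)*(-23))*20 = (9*(-23))*20 = -207*20 = -4140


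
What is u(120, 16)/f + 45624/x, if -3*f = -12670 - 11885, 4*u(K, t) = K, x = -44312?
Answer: -9302577/9067343 ≈ -1.0259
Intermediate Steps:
u(K, t) = K/4
f = 8185 (f = -(-12670 - 11885)/3 = -⅓*(-24555) = 8185)
u(120, 16)/f + 45624/x = ((¼)*120)/8185 + 45624/(-44312) = 30*(1/8185) + 45624*(-1/44312) = 6/1637 - 5703/5539 = -9302577/9067343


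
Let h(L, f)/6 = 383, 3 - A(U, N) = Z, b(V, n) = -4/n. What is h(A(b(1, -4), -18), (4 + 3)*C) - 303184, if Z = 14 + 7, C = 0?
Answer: -300886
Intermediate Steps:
Z = 21
A(U, N) = -18 (A(U, N) = 3 - 1*21 = 3 - 21 = -18)
h(L, f) = 2298 (h(L, f) = 6*383 = 2298)
h(A(b(1, -4), -18), (4 + 3)*C) - 303184 = 2298 - 303184 = -300886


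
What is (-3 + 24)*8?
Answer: 168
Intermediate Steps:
(-3 + 24)*8 = 21*8 = 168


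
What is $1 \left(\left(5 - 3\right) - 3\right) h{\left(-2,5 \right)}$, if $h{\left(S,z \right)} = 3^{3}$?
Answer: $-27$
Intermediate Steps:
$h{\left(S,z \right)} = 27$
$1 \left(\left(5 - 3\right) - 3\right) h{\left(-2,5 \right)} = 1 \left(\left(5 - 3\right) - 3\right) 27 = 1 \left(2 - 3\right) 27 = 1 \left(-1\right) 27 = \left(-1\right) 27 = -27$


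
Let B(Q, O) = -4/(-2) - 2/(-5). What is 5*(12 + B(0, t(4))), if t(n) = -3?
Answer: 72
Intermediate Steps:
B(Q, O) = 12/5 (B(Q, O) = -4*(-½) - 2*(-⅕) = 2 + ⅖ = 12/5)
5*(12 + B(0, t(4))) = 5*(12 + 12/5) = 5*(72/5) = 72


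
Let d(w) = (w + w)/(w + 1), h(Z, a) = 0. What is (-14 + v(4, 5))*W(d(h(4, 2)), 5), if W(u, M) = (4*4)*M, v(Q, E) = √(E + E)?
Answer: -1120 + 80*√10 ≈ -867.02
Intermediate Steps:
d(w) = 2*w/(1 + w) (d(w) = (2*w)/(1 + w) = 2*w/(1 + w))
v(Q, E) = √2*√E (v(Q, E) = √(2*E) = √2*√E)
W(u, M) = 16*M
(-14 + v(4, 5))*W(d(h(4, 2)), 5) = (-14 + √2*√5)*(16*5) = (-14 + √10)*80 = -1120 + 80*√10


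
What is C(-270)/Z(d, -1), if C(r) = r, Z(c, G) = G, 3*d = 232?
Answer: 270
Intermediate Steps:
d = 232/3 (d = (⅓)*232 = 232/3 ≈ 77.333)
C(-270)/Z(d, -1) = -270/(-1) = -270*(-1) = 270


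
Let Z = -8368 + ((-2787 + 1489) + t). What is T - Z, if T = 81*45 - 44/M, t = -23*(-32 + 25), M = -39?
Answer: 512894/39 ≈ 13151.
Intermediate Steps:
t = 161 (t = -23*(-7) = 161)
T = 142199/39 (T = 81*45 - 44/(-39) = 3645 - 44*(-1/39) = 3645 + 44/39 = 142199/39 ≈ 3646.1)
Z = -9505 (Z = -8368 + ((-2787 + 1489) + 161) = -8368 + (-1298 + 161) = -8368 - 1137 = -9505)
T - Z = 142199/39 - 1*(-9505) = 142199/39 + 9505 = 512894/39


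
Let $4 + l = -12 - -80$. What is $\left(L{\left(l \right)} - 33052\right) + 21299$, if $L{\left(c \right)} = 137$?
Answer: $-11616$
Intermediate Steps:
$l = 64$ ($l = -4 - -68 = -4 + \left(-12 + 80\right) = -4 + 68 = 64$)
$\left(L{\left(l \right)} - 33052\right) + 21299 = \left(137 - 33052\right) + 21299 = -32915 + 21299 = -11616$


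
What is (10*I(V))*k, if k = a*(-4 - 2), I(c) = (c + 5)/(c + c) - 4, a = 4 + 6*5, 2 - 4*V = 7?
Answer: 11220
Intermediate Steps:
V = -5/4 (V = ½ - ¼*7 = ½ - 7/4 = -5/4 ≈ -1.2500)
a = 34 (a = 4 + 30 = 34)
I(c) = -4 + (5 + c)/(2*c) (I(c) = (5 + c)/((2*c)) - 4 = (5 + c)*(1/(2*c)) - 4 = (5 + c)/(2*c) - 4 = -4 + (5 + c)/(2*c))
k = -204 (k = 34*(-4 - 2) = 34*(-6) = -204)
(10*I(V))*k = (10*((5 - 7*(-5/4))/(2*(-5/4))))*(-204) = (10*((½)*(-⅘)*(5 + 35/4)))*(-204) = (10*((½)*(-⅘)*(55/4)))*(-204) = (10*(-11/2))*(-204) = -55*(-204) = 11220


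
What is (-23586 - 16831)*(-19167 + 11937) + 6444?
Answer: 292221354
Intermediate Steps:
(-23586 - 16831)*(-19167 + 11937) + 6444 = -40417*(-7230) + 6444 = 292214910 + 6444 = 292221354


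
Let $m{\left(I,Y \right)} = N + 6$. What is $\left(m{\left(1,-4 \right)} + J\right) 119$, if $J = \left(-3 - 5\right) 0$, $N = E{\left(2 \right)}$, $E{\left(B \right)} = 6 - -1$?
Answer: $1547$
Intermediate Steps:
$E{\left(B \right)} = 7$ ($E{\left(B \right)} = 6 + 1 = 7$)
$N = 7$
$m{\left(I,Y \right)} = 13$ ($m{\left(I,Y \right)} = 7 + 6 = 13$)
$J = 0$ ($J = \left(-8\right) 0 = 0$)
$\left(m{\left(1,-4 \right)} + J\right) 119 = \left(13 + 0\right) 119 = 13 \cdot 119 = 1547$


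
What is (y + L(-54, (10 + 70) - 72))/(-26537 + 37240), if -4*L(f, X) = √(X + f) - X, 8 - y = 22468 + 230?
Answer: -22688/10703 - I*√46/42812 ≈ -2.1198 - 0.00015842*I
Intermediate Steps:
y = -22690 (y = 8 - (22468 + 230) = 8 - 1*22698 = 8 - 22698 = -22690)
L(f, X) = -√(X + f)/4 + X/4 (L(f, X) = -(√(X + f) - X)/4 = -√(X + f)/4 + X/4)
(y + L(-54, (10 + 70) - 72))/(-26537 + 37240) = (-22690 + (-√(((10 + 70) - 72) - 54)/4 + ((10 + 70) - 72)/4))/(-26537 + 37240) = (-22690 + (-√((80 - 72) - 54)/4 + (80 - 72)/4))/10703 = (-22690 + (-√(8 - 54)/4 + (¼)*8))*(1/10703) = (-22690 + (-I*√46/4 + 2))*(1/10703) = (-22690 + (2 - I*√46/4))*(1/10703) = (-22688 - I*√46/4)*(1/10703) = -22688/10703 - I*√46/42812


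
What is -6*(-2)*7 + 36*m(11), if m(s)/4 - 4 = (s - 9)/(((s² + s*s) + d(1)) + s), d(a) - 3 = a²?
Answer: 169908/257 ≈ 661.12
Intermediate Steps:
d(a) = 3 + a²
m(s) = 16 + 4*(-9 + s)/(4 + s + 2*s²) (m(s) = 16 + 4*((s - 9)/(((s² + s*s) + (3 + 1²)) + s)) = 16 + 4*((-9 + s)/(((s² + s²) + (3 + 1)) + s)) = 16 + 4*((-9 + s)/((2*s² + 4) + s)) = 16 + 4*((-9 + s)/((4 + 2*s²) + s)) = 16 + 4*((-9 + s)/(4 + s + 2*s²)) = 16 + 4*(-9 + s)/(4 + s + 2*s²))
-6*(-2)*7 + 36*m(11) = -6*(-2)*7 + 36*(4*(7 + 5*11 + 8*11²)/(4 + 11 + 2*11²)) = 12*7 + 36*(4*(7 + 55 + 8*121)/(4 + 11 + 2*121)) = 84 + 36*(4*(7 + 55 + 968)/(4 + 11 + 242)) = 84 + 36*(4*1030/257) = 84 + 36*(4*(1/257)*1030) = 84 + 36*(4120/257) = 84 + 148320/257 = 169908/257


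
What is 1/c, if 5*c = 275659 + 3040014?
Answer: 5/3315673 ≈ 1.5080e-6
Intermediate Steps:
c = 3315673/5 (c = (275659 + 3040014)/5 = (1/5)*3315673 = 3315673/5 ≈ 6.6314e+5)
1/c = 1/(3315673/5) = 5/3315673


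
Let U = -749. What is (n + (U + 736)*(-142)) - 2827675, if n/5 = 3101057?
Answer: 12679456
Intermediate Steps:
n = 15505285 (n = 5*3101057 = 15505285)
(n + (U + 736)*(-142)) - 2827675 = (15505285 + (-749 + 736)*(-142)) - 2827675 = (15505285 - 13*(-142)) - 2827675 = (15505285 + 1846) - 2827675 = 15507131 - 2827675 = 12679456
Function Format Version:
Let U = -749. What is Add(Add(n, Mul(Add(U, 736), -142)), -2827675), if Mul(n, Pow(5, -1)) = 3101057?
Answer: 12679456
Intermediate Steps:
n = 15505285 (n = Mul(5, 3101057) = 15505285)
Add(Add(n, Mul(Add(U, 736), -142)), -2827675) = Add(Add(15505285, Mul(Add(-749, 736), -142)), -2827675) = Add(Add(15505285, Mul(-13, -142)), -2827675) = Add(Add(15505285, 1846), -2827675) = Add(15507131, -2827675) = 12679456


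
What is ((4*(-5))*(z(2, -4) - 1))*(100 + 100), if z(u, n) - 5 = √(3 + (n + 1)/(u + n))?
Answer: -16000 - 6000*√2 ≈ -24485.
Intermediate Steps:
z(u, n) = 5 + √(3 + (1 + n)/(n + u)) (z(u, n) = 5 + √(3 + (n + 1)/(u + n)) = 5 + √(3 + (1 + n)/(n + u)))
((4*(-5))*(z(2, -4) - 1))*(100 + 100) = ((4*(-5))*((5 + √((1 + 3*2 + 4*(-4))/(-4 + 2))) - 1))*(100 + 100) = -20*((5 + √((1 + 6 - 16)/(-2))) - 1)*200 = -20*((5 + √(-½*(-9))) - 1)*200 = -20*((5 + √(9/2)) - 1)*200 = -20*((5 + 3*√2/2) - 1)*200 = -20*(4 + 3*√2/2)*200 = (-80 - 30*√2)*200 = -16000 - 6000*√2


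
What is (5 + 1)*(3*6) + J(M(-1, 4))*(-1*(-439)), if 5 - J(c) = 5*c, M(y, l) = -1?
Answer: 4498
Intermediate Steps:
J(c) = 5 - 5*c
(5 + 1)*(3*6) + J(M(-1, 4))*(-1*(-439)) = (5 + 1)*(3*6) + (5 - 5*(-1))*(-1*(-439)) = 6*18 + (5 + 5)*439 = 108 + 10*439 = 108 + 4390 = 4498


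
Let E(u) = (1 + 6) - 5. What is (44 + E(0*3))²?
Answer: 2116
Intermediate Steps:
E(u) = 2 (E(u) = 7 - 5 = 2)
(44 + E(0*3))² = (44 + 2)² = 46² = 2116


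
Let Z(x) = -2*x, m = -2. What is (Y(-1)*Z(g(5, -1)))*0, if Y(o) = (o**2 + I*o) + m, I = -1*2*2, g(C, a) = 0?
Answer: 0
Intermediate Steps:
I = -4 (I = -2*2 = -4)
Y(o) = -2 + o**2 - 4*o (Y(o) = (o**2 - 4*o) - 2 = -2 + o**2 - 4*o)
(Y(-1)*Z(g(5, -1)))*0 = ((-2 + (-1)**2 - 4*(-1))*(-2*0))*0 = ((-2 + 1 + 4)*0)*0 = (3*0)*0 = 0*0 = 0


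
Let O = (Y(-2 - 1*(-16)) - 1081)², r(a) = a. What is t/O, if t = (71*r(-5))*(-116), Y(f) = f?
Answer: 41180/1138489 ≈ 0.036171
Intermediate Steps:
O = 1138489 (O = ((-2 - 1*(-16)) - 1081)² = ((-2 + 16) - 1081)² = (14 - 1081)² = (-1067)² = 1138489)
t = 41180 (t = (71*(-5))*(-116) = -355*(-116) = 41180)
t/O = 41180/1138489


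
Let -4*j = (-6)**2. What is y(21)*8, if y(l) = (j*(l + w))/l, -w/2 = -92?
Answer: -4920/7 ≈ -702.86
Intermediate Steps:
j = -9 (j = -1/4*(-6)**2 = -1/4*36 = -9)
w = 184 (w = -2*(-92) = 184)
y(l) = (-1656 - 9*l)/l (y(l) = (-9*(l + 184))/l = (-9*(184 + l))/l = (-1656 - 9*l)/l)
y(21)*8 = (-9 - 1656/21)*8 = (-9 - 1656*1/21)*8 = (-9 - 552/7)*8 = -615/7*8 = -4920/7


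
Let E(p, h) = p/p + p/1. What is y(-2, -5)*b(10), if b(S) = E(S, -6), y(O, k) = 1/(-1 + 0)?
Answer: -11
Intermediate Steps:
E(p, h) = 1 + p (E(p, h) = 1 + p*1 = 1 + p)
y(O, k) = -1 (y(O, k) = 1/(-1) = -1)
b(S) = 1 + S
y(-2, -5)*b(10) = -(1 + 10) = -1*11 = -11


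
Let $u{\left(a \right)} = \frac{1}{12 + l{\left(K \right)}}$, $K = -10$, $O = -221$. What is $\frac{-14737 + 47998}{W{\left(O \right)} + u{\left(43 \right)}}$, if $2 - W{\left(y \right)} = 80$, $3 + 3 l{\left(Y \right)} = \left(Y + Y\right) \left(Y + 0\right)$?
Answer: $- \frac{2583271}{6057} \approx -426.49$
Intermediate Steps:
$l{\left(Y \right)} = -1 + \frac{2 Y^{2}}{3}$ ($l{\left(Y \right)} = -1 + \frac{\left(Y + Y\right) \left(Y + 0\right)}{3} = -1 + \frac{2 Y Y}{3} = -1 + \frac{2 Y^{2}}{3}$)
$W{\left(y \right)} = -78$ ($W{\left(y \right)} = 2 - 80 = -78$)
$u{\left(a \right)} = \frac{3}{233}$ ($u{\left(a \right)} = \frac{1}{12 - \left(1 - \frac{2 \left(-10\right)^{2}}{3}\right)} = \frac{1}{12 + \left(-1 + \frac{2}{3} \cdot 100\right)} = \frac{1}{12 + \left(-1 + \frac{200}{3}\right)} = \frac{1}{12 + \frac{197}{3}} = \frac{1}{\frac{233}{3}} = \frac{3}{233}$)
$\frac{-14737 + 47998}{W{\left(O \right)} + u{\left(43 \right)}} = \frac{-14737 + 47998}{-78 + \frac{3}{233}} = \frac{33261}{- \frac{18171}{233}} = 33261 \left(- \frac{233}{18171}\right) = - \frac{2583271}{6057}$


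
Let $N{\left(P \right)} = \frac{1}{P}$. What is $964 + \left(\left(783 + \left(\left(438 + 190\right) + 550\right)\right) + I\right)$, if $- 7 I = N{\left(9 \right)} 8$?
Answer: $\frac{184267}{63} \approx 2924.9$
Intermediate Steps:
$I = - \frac{8}{63}$ ($I = - \frac{\frac{1}{9} \cdot 8}{7} = \left(- \frac{1}{7}\right) \frac{8}{9} = - \frac{8}{63} \approx -0.12698$)
$964 + \left(\left(783 + \left(\left(438 + 190\right) + 550\right)\right) + I\right) = 964 + \left(\left(783 + \left(\left(438 + 190\right) + 550\right)\right) - \frac{8}{63}\right) = 964 + \left(\left(783 + \left(628 + 550\right)\right) - \frac{8}{63}\right) = 964 + \left(\left(783 + 1178\right) - \frac{8}{63}\right) = 964 + \left(1961 - \frac{8}{63}\right) = 964 + \frac{123535}{63} = \frac{184267}{63}$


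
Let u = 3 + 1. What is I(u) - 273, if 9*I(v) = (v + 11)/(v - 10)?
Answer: -4919/18 ≈ -273.28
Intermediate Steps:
u = 4
I(v) = (11 + v)/(9*(-10 + v)) (I(v) = ((v + 11)/(v - 10))/9 = ((11 + v)/(-10 + v))/9 = (11 + v)/(9*(-10 + v)))
I(u) - 273 = (11 + 4)/(9*(-10 + 4)) - 273 = (⅑)*15/(-6) - 273 = (⅑)*(-⅙)*15 - 273 = -5/18 - 273 = -4919/18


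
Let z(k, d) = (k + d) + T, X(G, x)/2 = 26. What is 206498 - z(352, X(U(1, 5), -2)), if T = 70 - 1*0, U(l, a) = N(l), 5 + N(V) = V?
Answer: 206024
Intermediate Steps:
N(V) = -5 + V
U(l, a) = -5 + l
T = 70 (T = 70 + 0 = 70)
X(G, x) = 52 (X(G, x) = 2*26 = 52)
z(k, d) = 70 + d + k (z(k, d) = (k + d) + 70 = (d + k) + 70 = 70 + d + k)
206498 - z(352, X(U(1, 5), -2)) = 206498 - (70 + 52 + 352) = 206498 - 1*474 = 206498 - 474 = 206024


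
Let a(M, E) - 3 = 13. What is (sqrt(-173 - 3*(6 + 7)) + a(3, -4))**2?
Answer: 44 + 64*I*sqrt(53) ≈ 44.0 + 465.93*I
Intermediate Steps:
a(M, E) = 16 (a(M, E) = 3 + 13 = 16)
(sqrt(-173 - 3*(6 + 7)) + a(3, -4))**2 = (sqrt(-173 - 3*(6 + 7)) + 16)**2 = (sqrt(-173 - 3*13) + 16)**2 = (sqrt(-173 - 39) + 16)**2 = (sqrt(-212) + 16)**2 = (2*I*sqrt(53) + 16)**2 = (16 + 2*I*sqrt(53))**2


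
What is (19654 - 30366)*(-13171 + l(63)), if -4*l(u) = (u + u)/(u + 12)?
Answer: 3527306276/25 ≈ 1.4109e+8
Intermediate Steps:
l(u) = -u/(2*(12 + u)) (l(u) = -(u + u)/(4*(u + 12)) = -2*u/(4*(12 + u)) = -u/(2*(12 + u)))
(19654 - 30366)*(-13171 + l(63)) = (19654 - 30366)*(-13171 - 1*63/(24 + 2*63)) = -10712*(-13171 - 1*63/(24 + 126)) = -10712*(-13171 - 1*63/150) = -10712*(-13171 - 1*63*1/150) = -10712*(-13171 - 21/50) = -10712*(-658571/50) = 3527306276/25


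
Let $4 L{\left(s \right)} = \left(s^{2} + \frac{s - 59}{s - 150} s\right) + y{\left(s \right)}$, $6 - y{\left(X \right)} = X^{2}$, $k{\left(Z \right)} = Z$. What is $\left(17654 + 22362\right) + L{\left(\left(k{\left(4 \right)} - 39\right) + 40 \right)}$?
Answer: $\frac{1160521}{29} \approx 40018.0$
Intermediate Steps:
$y{\left(X \right)} = 6 - X^{2}$
$L{\left(s \right)} = \frac{3}{2} + \frac{s \left(-59 + s\right)}{4 \left(-150 + s\right)}$ ($L{\left(s \right)} = \frac{\left(s^{2} + \frac{s - 59}{s - 150} s\right) - \left(-6 + s^{2}\right)}{4} = \frac{\left(s^{2} + \frac{-59 + s}{-150 + s} s\right) - \left(-6 + s^{2}\right)}{4} = \frac{\left(s^{2} + \frac{s \left(-59 + s\right)}{-150 + s}\right) - \left(-6 + s^{2}\right)}{4} = \frac{6 + \frac{s \left(-59 + s\right)}{-150 + s}}{4} = \frac{3}{2} + \frac{s \left(-59 + s\right)}{4 \left(-150 + s\right)}$)
$\left(17654 + 22362\right) + L{\left(\left(k{\left(4 \right)} - 39\right) + 40 \right)} = \left(17654 + 22362\right) + \frac{-900 + \left(\left(4 - 39\right) + 40\right)^{2} - 53 \left(\left(4 - 39\right) + 40\right)}{4 \left(-150 + \left(\left(4 - 39\right) + 40\right)\right)} = 40016 + \frac{-900 + \left(-35 + 40\right)^{2} - 53 \left(-35 + 40\right)}{4 \left(-150 + \left(-35 + 40\right)\right)} = 40016 + \frac{-900 + 5^{2} - 265}{4 \left(-150 + 5\right)} = 40016 + \frac{-900 + 25 - 265}{4 \left(-145\right)} = 40016 + \frac{1}{4} \left(- \frac{1}{145}\right) \left(-1140\right) = 40016 + \frac{57}{29} = \frac{1160521}{29}$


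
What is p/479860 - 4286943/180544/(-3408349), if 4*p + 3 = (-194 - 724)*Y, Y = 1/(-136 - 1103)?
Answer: 25216560640101/4355456577814247360 ≈ 5.7896e-6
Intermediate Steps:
Y = -1/1239 (Y = 1/(-1239) = -1/1239 ≈ -0.00080710)
p = -933/1652 (p = -¾ + ((-194 - 724)*(-1/1239))/4 = -¾ + (-918*(-1/1239))/4 = -¾ + (¼)*(306/413) = -¾ + 153/826 = -933/1652 ≈ -0.56477)
p/479860 - 4286943/180544/(-3408349) = -933/1652/479860 - 4286943/180544/(-3408349) = -933/1652*1/479860 - 4286943*1/180544*(-1/3408349) = -933/792728720 - 4286943/180544*(-1/3408349) = -933/792728720 + 4286943/615356961856 = 25216560640101/4355456577814247360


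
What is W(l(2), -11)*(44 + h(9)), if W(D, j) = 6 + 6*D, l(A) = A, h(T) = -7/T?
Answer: 778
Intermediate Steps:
W(l(2), -11)*(44 + h(9)) = (6 + 6*2)*(44 - 7/9) = (6 + 12)*(44 - 7*⅑) = 18*(44 - 7/9) = 18*(389/9) = 778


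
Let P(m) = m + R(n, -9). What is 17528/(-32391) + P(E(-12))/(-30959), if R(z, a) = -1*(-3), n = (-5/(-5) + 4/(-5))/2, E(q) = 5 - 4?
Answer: -542778916/1002792969 ≈ -0.54127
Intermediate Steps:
E(q) = 1
n = ⅒ (n = (-5*(-⅕) + 4*(-⅕))*(½) = (1 - ⅘)*(½) = (⅕)*(½) = ⅒ ≈ 0.10000)
R(z, a) = 3
P(m) = 3 + m (P(m) = m + 3 = 3 + m)
17528/(-32391) + P(E(-12))/(-30959) = 17528/(-32391) + (3 + 1)/(-30959) = 17528*(-1/32391) + 4*(-1/30959) = -17528/32391 - 4/30959 = -542778916/1002792969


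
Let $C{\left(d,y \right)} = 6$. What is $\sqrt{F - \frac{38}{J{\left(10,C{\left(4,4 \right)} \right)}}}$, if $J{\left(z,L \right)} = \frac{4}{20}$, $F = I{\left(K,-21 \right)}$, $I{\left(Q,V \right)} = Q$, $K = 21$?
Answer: $13 i \approx 13.0 i$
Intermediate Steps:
$F = 21$
$J{\left(z,L \right)} = \frac{1}{5}$ ($J{\left(z,L \right)} = 4 \cdot \frac{1}{20} = \frac{1}{5}$)
$\sqrt{F - \frac{38}{J{\left(10,C{\left(4,4 \right)} \right)}}} = \sqrt{21 - 38 \frac{1}{\frac{1}{5}}} = \sqrt{21 - 190} = \sqrt{-169} = 13 i$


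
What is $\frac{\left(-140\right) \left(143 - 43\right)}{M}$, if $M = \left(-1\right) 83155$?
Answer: $\frac{2800}{16631} \approx 0.16836$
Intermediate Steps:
$M = -83155$
$\frac{\left(-140\right) \left(143 - 43\right)}{M} = \frac{\left(-140\right) \left(143 - 43\right)}{-83155} = \left(-140\right) 100 \left(- \frac{1}{83155}\right) = \left(-14000\right) \left(- \frac{1}{83155}\right) = \frac{2800}{16631}$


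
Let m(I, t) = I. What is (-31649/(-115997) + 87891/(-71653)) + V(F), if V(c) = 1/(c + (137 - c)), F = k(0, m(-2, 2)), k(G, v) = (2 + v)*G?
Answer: -1077734941569/1138680026617 ≈ -0.94648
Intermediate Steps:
k(G, v) = G*(2 + v)
F = 0 (F = 0*(2 - 2) = 0*0 = 0)
V(c) = 1/137
(-31649/(-115997) + 87891/(-71653)) + V(F) = (-31649/(-115997) + 87891/(-71653)) + 1/137 = (-31649*(-1/115997) + 87891*(-1/71653)) + 1/137 = (31649/115997 - 87891/71653) + 1/137 = -7927346530/8311533041 + 1/137 = -1077734941569/1138680026617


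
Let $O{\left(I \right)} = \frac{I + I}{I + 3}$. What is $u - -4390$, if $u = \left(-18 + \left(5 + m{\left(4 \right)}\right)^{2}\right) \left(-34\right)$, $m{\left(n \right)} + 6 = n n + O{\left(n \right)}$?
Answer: $- \frac{189048}{49} \approx -3858.1$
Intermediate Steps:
$O{\left(I \right)} = \frac{2 I}{3 + I}$
$m{\left(n \right)} = -6 + n^{2} + \frac{2 n}{3 + n}$ ($m{\left(n \right)} = -6 + \left(n n + \frac{2 n}{3 + n}\right) = -6 + \left(n^{2} + \frac{2 n}{3 + n}\right) = -6 + n^{2} + \frac{2 n}{3 + n}$)
$u = - \frac{404158}{49}$ ($u = \left(-18 + \left(5 + \frac{2 \cdot 4 + \left(-6 + 4^{2}\right) \left(3 + 4\right)}{3 + 4}\right)^{2}\right) \left(-34\right) = \left(-18 + \left(5 + \frac{8 + \left(-6 + 16\right) 7}{7}\right)^{2}\right) \left(-34\right) = \left(-18 + \left(5 + \frac{8 + 10 \cdot 7}{7}\right)^{2}\right) \left(-34\right) = \left(-18 + \left(5 + \frac{8 + 70}{7}\right)^{2}\right) \left(-34\right) = \left(-18 + \left(5 + \frac{1}{7} \cdot 78\right)^{2}\right) \left(-34\right) = \left(-18 + \left(5 + \frac{78}{7}\right)^{2}\right) \left(-34\right) = \left(-18 + \left(\frac{113}{7}\right)^{2}\right) \left(-34\right) = \left(-18 + \frac{12769}{49}\right) \left(-34\right) = \frac{11887}{49} \left(-34\right) = - \frac{404158}{49} \approx -8248.1$)
$u - -4390 = - \frac{404158}{49} - -4390 = - \frac{404158}{49} + 4390 = - \frac{189048}{49}$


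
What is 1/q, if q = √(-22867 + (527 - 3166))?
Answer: -I*√2834/8502 ≈ -0.0062615*I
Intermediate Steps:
q = 3*I*√2834 (q = √(-22867 - 2639) = √(-25506) = 3*I*√2834 ≈ 159.71*I)
1/q = 1/(3*I*√2834) = -I*√2834/8502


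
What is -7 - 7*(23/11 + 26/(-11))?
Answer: -56/11 ≈ -5.0909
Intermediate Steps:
-7 - 7*(23/11 + 26/(-11)) = -7 - 7*(23*(1/11) + 26*(-1/11)) = -7 - 7*(23/11 - 26/11) = -7 - 7*(-3/11) = -7 + 21/11 = -56/11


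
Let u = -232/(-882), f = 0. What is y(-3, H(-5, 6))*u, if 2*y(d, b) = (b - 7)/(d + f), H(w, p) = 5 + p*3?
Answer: -928/1323 ≈ -0.70144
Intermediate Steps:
H(w, p) = 5 + 3*p
u = 116/441 (u = -232*(-1/882) = 116/441 ≈ 0.26304)
y(d, b) = (-7 + b)/(2*d) (y(d, b) = ((b - 7)/(d + 0))/2 = ((-7 + b)/d)/2 = (-7 + b)/(2*d))
y(-3, H(-5, 6))*u = ((½)*(-7 + (5 + 3*6))/(-3))*(116/441) = ((½)*(-⅓)*(-7 + (5 + 18)))*(116/441) = ((½)*(-⅓)*(-7 + 23))*(116/441) = ((½)*(-⅓)*16)*(116/441) = -8/3*116/441 = -928/1323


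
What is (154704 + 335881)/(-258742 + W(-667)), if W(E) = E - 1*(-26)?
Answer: -490585/259383 ≈ -1.8914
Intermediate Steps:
W(E) = 26 + E (W(E) = E + 26 = 26 + E)
(154704 + 335881)/(-258742 + W(-667)) = (154704 + 335881)/(-258742 + (26 - 667)) = 490585/(-258742 - 641) = 490585/(-259383) = 490585*(-1/259383) = -490585/259383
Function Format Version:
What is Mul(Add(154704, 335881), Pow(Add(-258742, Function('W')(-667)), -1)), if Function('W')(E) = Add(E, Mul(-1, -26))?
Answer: Rational(-490585, 259383) ≈ -1.8914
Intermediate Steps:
Function('W')(E) = Add(26, E) (Function('W')(E) = Add(E, 26) = Add(26, E))
Mul(Add(154704, 335881), Pow(Add(-258742, Function('W')(-667)), -1)) = Mul(Add(154704, 335881), Pow(Add(-258742, Add(26, -667)), -1)) = Mul(490585, Pow(Add(-258742, -641), -1)) = Mul(490585, Pow(-259383, -1)) = Mul(490585, Rational(-1, 259383)) = Rational(-490585, 259383)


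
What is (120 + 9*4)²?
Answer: 24336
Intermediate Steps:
(120 + 9*4)² = (120 + 36)² = 156² = 24336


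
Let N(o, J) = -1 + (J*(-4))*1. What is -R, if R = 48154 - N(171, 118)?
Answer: -48627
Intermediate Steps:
N(o, J) = -1 - 4*J (N(o, J) = -1 - 4*J*1 = -1 - 4*J)
R = 48627 (R = 48154 - (-1 - 4*118) = 48154 - (-1 - 472) = 48154 - 1*(-473) = 48154 + 473 = 48627)
-R = -1*48627 = -48627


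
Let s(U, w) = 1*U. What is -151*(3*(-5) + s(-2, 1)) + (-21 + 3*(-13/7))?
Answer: 17783/7 ≈ 2540.4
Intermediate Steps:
s(U, w) = U
-151*(3*(-5) + s(-2, 1)) + (-21 + 3*(-13/7)) = -151*(3*(-5) - 2) + (-21 + 3*(-13/7)) = -151*(-15 - 2) + (-21 + 3*(-13*1/7)) = -151*(-17) + (-21 + 3*(-13/7)) = 2567 + (-21 - 39/7) = 2567 - 186/7 = 17783/7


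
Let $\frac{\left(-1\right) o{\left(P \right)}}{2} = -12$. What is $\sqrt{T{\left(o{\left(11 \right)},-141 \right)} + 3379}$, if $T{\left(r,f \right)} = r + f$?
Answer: $\sqrt{3262} \approx 57.114$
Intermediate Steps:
$o{\left(P \right)} = 24$ ($o{\left(P \right)} = \left(-2\right) \left(-12\right) = 24$)
$T{\left(r,f \right)} = f + r$
$\sqrt{T{\left(o{\left(11 \right)},-141 \right)} + 3379} = \sqrt{\left(-141 + 24\right) + 3379} = \sqrt{-117 + 3379} = \sqrt{3262}$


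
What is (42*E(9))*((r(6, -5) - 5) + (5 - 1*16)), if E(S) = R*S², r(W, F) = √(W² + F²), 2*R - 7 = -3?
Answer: -108864 + 6804*√61 ≈ -55723.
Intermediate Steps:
R = 2 (R = 7/2 + (½)*(-3) = 7/2 - 3/2 = 2)
r(W, F) = √(F² + W²)
E(S) = 2*S²
(42*E(9))*((r(6, -5) - 5) + (5 - 1*16)) = (42*(2*9²))*((√((-5)² + 6²) - 5) + (5 - 1*16)) = (42*(2*81))*((√(25 + 36) - 5) + (5 - 16)) = (42*162)*((√61 - 5) - 11) = 6804*((-5 + √61) - 11) = 6804*(-16 + √61) = -108864 + 6804*√61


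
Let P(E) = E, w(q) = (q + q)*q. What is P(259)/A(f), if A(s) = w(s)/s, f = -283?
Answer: -259/566 ≈ -0.45760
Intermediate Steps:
w(q) = 2*q² (w(q) = (2*q)*q = 2*q²)
A(s) = 2*s (A(s) = (2*s²)/s = 2*s)
P(259)/A(f) = 259/((2*(-283))) = 259/(-566) = 259*(-1/566) = -259/566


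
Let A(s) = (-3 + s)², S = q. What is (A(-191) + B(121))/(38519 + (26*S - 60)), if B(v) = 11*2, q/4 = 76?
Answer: 37658/46363 ≈ 0.81224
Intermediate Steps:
q = 304 (q = 4*76 = 304)
S = 304
B(v) = 22
(A(-191) + B(121))/(38519 + (26*S - 60)) = ((-3 - 191)² + 22)/(38519 + (26*304 - 60)) = ((-194)² + 22)/(38519 + (7904 - 60)) = (37636 + 22)/(38519 + 7844) = 37658/46363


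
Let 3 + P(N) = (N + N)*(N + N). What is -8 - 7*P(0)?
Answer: 13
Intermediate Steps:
P(N) = -3 + 4*N² (P(N) = -3 + (N + N)*(N + N) = -3 + (2*N)*(2*N) = -3 + 4*N²)
-8 - 7*P(0) = -8 - 7*(-3 + 4*0²) = -8 - 7*(-3 + 4*0) = -8 - 7*(-3 + 0) = -8 - 7*(-3) = -8 + 21 = 13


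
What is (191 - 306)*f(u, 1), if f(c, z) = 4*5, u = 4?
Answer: -2300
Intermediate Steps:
f(c, z) = 20
(191 - 306)*f(u, 1) = (191 - 306)*20 = -115*20 = -2300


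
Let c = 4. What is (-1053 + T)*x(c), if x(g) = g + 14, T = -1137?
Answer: -39420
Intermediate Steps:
x(g) = 14 + g
(-1053 + T)*x(c) = (-1053 - 1137)*(14 + 4) = -2190*18 = -39420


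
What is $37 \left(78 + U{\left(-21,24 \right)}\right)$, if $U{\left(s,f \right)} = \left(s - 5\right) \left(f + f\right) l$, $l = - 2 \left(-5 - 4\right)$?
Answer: $-828282$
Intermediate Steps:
$l = 18$ ($l = \left(-2\right) \left(-9\right) = 18$)
$U{\left(s,f \right)} = 36 f \left(-5 + s\right)$ ($U{\left(s,f \right)} = \left(s - 5\right) \left(f + f\right) 18 = \left(-5 + s\right) 2 f 18 = 2 f \left(-5 + s\right) 18 = 36 f \left(-5 + s\right)$)
$37 \left(78 + U{\left(-21,24 \right)}\right) = 37 \left(78 + 36 \cdot 24 \left(-5 - 21\right)\right) = 37 \left(78 + 36 \cdot 24 \left(-26\right)\right) = 37 \left(78 - 22464\right) = 37 \left(-22386\right) = -828282$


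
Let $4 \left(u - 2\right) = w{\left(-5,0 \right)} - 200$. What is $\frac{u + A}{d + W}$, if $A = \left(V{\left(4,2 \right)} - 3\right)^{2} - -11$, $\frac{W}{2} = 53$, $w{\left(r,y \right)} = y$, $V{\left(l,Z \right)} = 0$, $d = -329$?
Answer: $\frac{28}{223} \approx 0.12556$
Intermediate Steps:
$W = 106$ ($W = 2 \cdot 53 = 106$)
$A = 20$ ($A = \left(0 - 3\right)^{2} - -11 = \left(-3\right)^{2} + 11 = 9 + 11 = 20$)
$u = -48$ ($u = 2 + \frac{0 - 200}{4} = 2 + \frac{1}{4} \left(-200\right) = 2 - 50 = -48$)
$\frac{u + A}{d + W} = \frac{-48 + 20}{-329 + 106} = - \frac{28}{-223} = \left(-28\right) \left(- \frac{1}{223}\right) = \frac{28}{223}$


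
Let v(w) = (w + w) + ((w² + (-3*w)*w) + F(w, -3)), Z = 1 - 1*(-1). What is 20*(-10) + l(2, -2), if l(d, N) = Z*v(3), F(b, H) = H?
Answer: -230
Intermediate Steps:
Z = 2 (Z = 1 + 1 = 2)
v(w) = -3 - 2*w² + 2*w (v(w) = (w + w) + ((w² + (-3*w)*w) - 3) = 2*w + ((w² - 3*w²) - 3) = 2*w + (-2*w² - 3) = 2*w + (-3 - 2*w²) = -3 - 2*w² + 2*w)
l(d, N) = -30 (l(d, N) = 2*(-3 - 2*3² + 2*3) = 2*(-3 - 2*9 + 6) = 2*(-3 - 18 + 6) = 2*(-15) = -30)
20*(-10) + l(2, -2) = 20*(-10) - 30 = -200 - 30 = -230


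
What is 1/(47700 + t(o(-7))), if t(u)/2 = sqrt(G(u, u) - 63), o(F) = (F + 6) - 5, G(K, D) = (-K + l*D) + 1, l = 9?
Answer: 2385/113764522 - I*sqrt(110)/1137645220 ≈ 2.0964e-5 - 9.2191e-9*I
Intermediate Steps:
G(K, D) = 1 - K + 9*D (G(K, D) = (-K + 9*D) + 1 = 1 - K + 9*D)
o(F) = 1 + F (o(F) = (6 + F) - 5 = 1 + F)
t(u) = 2*sqrt(-62 + 8*u) (t(u) = 2*sqrt((1 - u + 9*u) - 63) = 2*sqrt((1 + 8*u) - 63) = 2*sqrt(-62 + 8*u))
1/(47700 + t(o(-7))) = 1/(47700 + 2*sqrt(-62 + 8*(1 - 7))) = 1/(47700 + 2*sqrt(-62 + 8*(-6))) = 1/(47700 + 2*sqrt(-62 - 48)) = 1/(47700 + 2*sqrt(-110)) = 1/(47700 + 2*(I*sqrt(110))) = 1/(47700 + 2*I*sqrt(110))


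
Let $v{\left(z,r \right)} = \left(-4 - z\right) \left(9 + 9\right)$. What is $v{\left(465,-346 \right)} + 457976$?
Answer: $449534$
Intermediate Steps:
$v{\left(z,r \right)} = -72 - 18 z$ ($v{\left(z,r \right)} = \left(-4 - z\right) 18 = -72 - 18 z$)
$v{\left(465,-346 \right)} + 457976 = \left(-72 - 8370\right) + 457976 = -8442 + 457976 = 449534$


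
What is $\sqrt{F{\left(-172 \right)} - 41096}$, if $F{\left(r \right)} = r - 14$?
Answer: $i \sqrt{41282} \approx 203.18 i$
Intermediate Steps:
$F{\left(r \right)} = -14 + r$
$\sqrt{F{\left(-172 \right)} - 41096} = \sqrt{\left(-14 - 172\right) - 41096} = \sqrt{-186 - 41096} = \sqrt{-41282} = i \sqrt{41282}$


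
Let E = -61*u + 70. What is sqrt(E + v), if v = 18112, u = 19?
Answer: sqrt(17023) ≈ 130.47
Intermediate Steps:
E = -1089 (E = -61*19 + 70 = -1159 + 70 = -1089)
sqrt(E + v) = sqrt(-1089 + 18112) = sqrt(17023)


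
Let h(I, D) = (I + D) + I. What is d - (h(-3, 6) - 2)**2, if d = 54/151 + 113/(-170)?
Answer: -110563/25670 ≈ -4.3071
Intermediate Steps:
h(I, D) = D + 2*I (h(I, D) = (D + I) + I = D + 2*I)
d = -7883/25670 (d = 54*(1/151) + 113*(-1/170) = 54/151 - 113/170 = -7883/25670 ≈ -0.30709)
d - (h(-3, 6) - 2)**2 = -7883/25670 - ((6 + 2*(-3)) - 2)**2 = -7883/25670 - ((6 - 6) - 2)**2 = -7883/25670 - (0 - 2)**2 = -7883/25670 - 1*(-2)**2 = -7883/25670 - 1*4 = -7883/25670 - 4 = -110563/25670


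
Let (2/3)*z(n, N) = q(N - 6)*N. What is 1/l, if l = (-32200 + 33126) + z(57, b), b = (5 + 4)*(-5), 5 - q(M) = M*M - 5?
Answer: 2/351637 ≈ 5.6877e-6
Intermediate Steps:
q(M) = 10 - M² (q(M) = 5 - (M*M - 5) = 5 - (M² - 5) = 5 - (-5 + M²) = 5 + (5 - M²) = 10 - M²)
b = -45 (b = 9*(-5) = -45)
z(n, N) = 3*N*(10 - (-6 + N)²)/2 (z(n, N) = 3*((10 - (N - 6)²)*N)/2 = 3*((10 - (-6 + N)²)*N)/2 = 3*(N*(10 - (-6 + N)²))/2 = 3*N*(10 - (-6 + N)²)/2)
l = 351637/2 (l = (-32200 + 33126) - 3/2*(-45)*(-10 + (-6 - 45)²) = 926 - 3/2*(-45)*(-10 + (-51)²) = 926 - 3/2*(-45)*(-10 + 2601) = 926 - 3/2*(-45)*2591 = 926 + 349785/2 = 351637/2 ≈ 1.7582e+5)
1/l = 1/(351637/2) = 2/351637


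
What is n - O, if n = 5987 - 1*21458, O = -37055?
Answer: 21584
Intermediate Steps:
n = -15471 (n = 5987 - 21458 = -15471)
n - O = -15471 - 1*(-37055) = -15471 + 37055 = 21584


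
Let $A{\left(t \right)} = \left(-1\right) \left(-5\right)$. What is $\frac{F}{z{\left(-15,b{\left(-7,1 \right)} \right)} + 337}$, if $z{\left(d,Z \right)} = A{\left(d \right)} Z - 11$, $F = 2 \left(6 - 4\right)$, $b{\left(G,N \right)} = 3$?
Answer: $\frac{4}{341} \approx 0.01173$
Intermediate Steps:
$F = 4$ ($F = 2 \cdot 2 = 4$)
$A{\left(t \right)} = 5$
$z{\left(d,Z \right)} = -11 + 5 Z$ ($z{\left(d,Z \right)} = 5 Z - 11 = -11 + 5 Z$)
$\frac{F}{z{\left(-15,b{\left(-7,1 \right)} \right)} + 337} = \frac{1}{\left(-11 + 5 \cdot 3\right) + 337} \cdot 4 = \frac{1}{\left(-11 + 15\right) + 337} \cdot 4 = \frac{1}{4 + 337} \cdot 4 = \frac{1}{341} \cdot 4 = \frac{4}{341}$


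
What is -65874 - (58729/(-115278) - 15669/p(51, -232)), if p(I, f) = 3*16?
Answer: -60449065447/922224 ≈ -65547.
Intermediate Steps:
p(I, f) = 48
-65874 - (58729/(-115278) - 15669/p(51, -232)) = -65874 - (58729/(-115278) - 15669/48) = -65874 - (58729*(-1/115278) - 15669*1/48) = -65874 - (-58729/115278 - 5223/16) = -65874 - 1*(-301518329/922224) = -65874 + 301518329/922224 = -60449065447/922224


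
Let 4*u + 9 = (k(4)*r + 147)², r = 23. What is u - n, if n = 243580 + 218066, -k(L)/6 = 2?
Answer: -457488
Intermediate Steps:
k(L) = -12 (k(L) = -6*2 = -12)
u = 4158 (u = -9/4 + (-12*23 + 147)²/4 = -9/4 + (-276 + 147)²/4 = -9/4 + (¼)*(-129)² = -9/4 + (¼)*16641 = -9/4 + 16641/4 = 4158)
n = 461646
u - n = 4158 - 1*461646 = 4158 - 461646 = -457488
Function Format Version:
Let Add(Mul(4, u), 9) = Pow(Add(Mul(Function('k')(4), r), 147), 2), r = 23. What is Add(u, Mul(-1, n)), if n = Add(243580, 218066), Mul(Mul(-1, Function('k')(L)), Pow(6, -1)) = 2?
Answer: -457488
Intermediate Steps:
Function('k')(L) = -12 (Function('k')(L) = Mul(-6, 2) = -12)
u = 4158 (u = Add(Rational(-9, 4), Mul(Rational(1, 4), Pow(Add(Mul(-12, 23), 147), 2))) = Add(Rational(-9, 4), Mul(Rational(1, 4), Pow(Add(-276, 147), 2))) = Add(Rational(-9, 4), Mul(Rational(1, 4), Pow(-129, 2))) = Add(Rational(-9, 4), Mul(Rational(1, 4), 16641)) = Add(Rational(-9, 4), Rational(16641, 4)) = 4158)
n = 461646
Add(u, Mul(-1, n)) = Add(4158, Mul(-1, 461646)) = Add(4158, -461646) = -457488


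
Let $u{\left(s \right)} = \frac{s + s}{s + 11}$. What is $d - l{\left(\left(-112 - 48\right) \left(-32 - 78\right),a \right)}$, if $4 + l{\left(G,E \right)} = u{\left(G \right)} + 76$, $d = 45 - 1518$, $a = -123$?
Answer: $- \frac{2476745}{1601} \approx -1547.0$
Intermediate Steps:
$u{\left(s \right)} = \frac{2 s}{11 + s}$
$d = -1473$ ($d = 45 - 1518 = -1473$)
$l{\left(G,E \right)} = 72 + \frac{2 G}{11 + G}$ ($l{\left(G,E \right)} = -4 + \left(\frac{2 G}{11 + G} + 76\right) = -4 + \left(76 + \frac{2 G}{11 + G}\right) = 72 + \frac{2 G}{11 + G}$)
$d - l{\left(\left(-112 - 48\right) \left(-32 - 78\right),a \right)} = -1473 - \frac{2 \left(396 + 37 \left(-112 - 48\right) \left(-32 - 78\right)\right)}{11 + \left(-112 - 48\right) \left(-32 - 78\right)} = -1473 - \frac{2 \left(396 + 37 \left(\left(-160\right) \left(-110\right)\right)\right)}{11 - -17600} = -1473 - \frac{2 \left(396 + 37 \cdot 17600\right)}{11 + 17600} = -1473 - \frac{2 \left(396 + 651200\right)}{17611} = -1473 - 2 \cdot \frac{1}{17611} \cdot 651596 = -1473 - \frac{118472}{1601} = - \frac{2476745}{1601}$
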